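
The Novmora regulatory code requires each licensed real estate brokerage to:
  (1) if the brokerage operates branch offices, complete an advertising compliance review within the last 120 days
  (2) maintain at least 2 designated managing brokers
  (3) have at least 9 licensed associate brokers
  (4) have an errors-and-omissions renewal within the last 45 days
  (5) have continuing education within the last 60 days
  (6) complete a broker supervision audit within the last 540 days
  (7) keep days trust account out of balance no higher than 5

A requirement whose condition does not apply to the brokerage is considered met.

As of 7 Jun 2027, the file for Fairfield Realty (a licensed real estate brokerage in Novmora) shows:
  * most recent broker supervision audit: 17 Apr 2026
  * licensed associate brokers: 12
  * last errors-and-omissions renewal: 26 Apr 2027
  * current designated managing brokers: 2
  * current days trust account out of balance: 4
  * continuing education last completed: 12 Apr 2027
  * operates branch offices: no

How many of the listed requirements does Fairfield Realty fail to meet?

0

1. condition 'operates branch offices' does not hold → requirement n/a → met
2. designated managing brokers 2 ≥ 2 → met
3. licensed associate brokers 12 ≥ 9 → met
4. errors-and-omissions renewal 42 days ago vs limit 45 → met
5. continuing education 56 days ago vs limit 60 → met
6. broker supervision audit 416 days ago vs limit 540 → met
7. days trust account out of balance 4 ≤ 5 → met
Not met: 0 of 7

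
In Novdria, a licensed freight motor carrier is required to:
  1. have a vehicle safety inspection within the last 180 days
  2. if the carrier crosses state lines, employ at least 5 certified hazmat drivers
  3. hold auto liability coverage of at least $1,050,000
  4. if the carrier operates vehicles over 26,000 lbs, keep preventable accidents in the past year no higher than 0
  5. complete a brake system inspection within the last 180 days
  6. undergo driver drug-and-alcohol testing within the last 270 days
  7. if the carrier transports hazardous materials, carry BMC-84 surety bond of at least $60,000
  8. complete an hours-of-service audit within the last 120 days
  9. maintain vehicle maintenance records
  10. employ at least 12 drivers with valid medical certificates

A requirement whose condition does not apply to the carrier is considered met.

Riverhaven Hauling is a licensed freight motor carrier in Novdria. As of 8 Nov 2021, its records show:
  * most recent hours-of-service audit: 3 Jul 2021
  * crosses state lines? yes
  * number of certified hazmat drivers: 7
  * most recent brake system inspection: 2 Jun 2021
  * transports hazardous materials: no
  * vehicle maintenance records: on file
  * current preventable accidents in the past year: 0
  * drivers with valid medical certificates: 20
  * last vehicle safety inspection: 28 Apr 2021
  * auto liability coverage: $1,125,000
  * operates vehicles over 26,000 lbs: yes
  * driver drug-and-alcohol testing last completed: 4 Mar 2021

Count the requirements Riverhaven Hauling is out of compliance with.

2

1. vehicle safety inspection 194 days ago vs limit 180 → not met
2. condition 'crosses state lines' holds; certified hazmat drivers 7 ≥ 5 → met
3. auto liability coverage $1,125,000 ≥ $1,050,000 → met
4. condition 'operates vehicles over 26,000 lbs' holds; preventable accidents in the past year 0 ≤ 0 → met
5. brake system inspection 159 days ago vs limit 180 → met
6. driver drug-and-alcohol testing 249 days ago vs limit 270 → met
7. condition 'transports hazardous materials' does not hold → requirement n/a → met
8. hours-of-service audit 128 days ago vs limit 120 → not met
9. vehicle maintenance records present → met
10. drivers with valid medical certificates 20 ≥ 12 → met
Not met: 2 of 10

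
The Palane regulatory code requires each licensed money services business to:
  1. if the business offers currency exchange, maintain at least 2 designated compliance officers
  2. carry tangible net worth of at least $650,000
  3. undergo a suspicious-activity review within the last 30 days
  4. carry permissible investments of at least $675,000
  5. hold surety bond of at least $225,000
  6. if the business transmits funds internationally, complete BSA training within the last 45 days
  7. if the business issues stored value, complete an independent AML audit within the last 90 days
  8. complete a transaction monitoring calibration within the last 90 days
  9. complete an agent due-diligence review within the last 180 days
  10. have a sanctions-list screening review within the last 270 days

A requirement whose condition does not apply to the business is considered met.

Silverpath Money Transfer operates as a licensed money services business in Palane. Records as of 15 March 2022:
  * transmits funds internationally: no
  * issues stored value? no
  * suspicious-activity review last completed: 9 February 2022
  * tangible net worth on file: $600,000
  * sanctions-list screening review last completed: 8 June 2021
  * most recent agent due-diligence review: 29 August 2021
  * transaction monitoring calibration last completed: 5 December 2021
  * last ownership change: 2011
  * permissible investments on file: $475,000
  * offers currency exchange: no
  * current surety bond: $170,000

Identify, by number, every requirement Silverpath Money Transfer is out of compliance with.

2, 3, 4, 5, 8, 9, 10

1. condition 'offers currency exchange' does not hold → requirement n/a → met
2. tangible net worth $600,000 < $650,000 → not met
3. suspicious-activity review 34 days ago vs limit 30 → not met
4. permissible investments $475,000 < $675,000 → not met
5. surety bond $170,000 < $225,000 → not met
6. condition 'transmits funds internationally' does not hold → requirement n/a → met
7. condition 'issues stored value' does not hold → requirement n/a → met
8. transaction monitoring calibration 100 days ago vs limit 90 → not met
9. agent due-diligence review 198 days ago vs limit 180 → not met
10. sanctions-list screening review 280 days ago vs limit 270 → not met
Not met: 2, 3, 4, 5, 8, 9, 10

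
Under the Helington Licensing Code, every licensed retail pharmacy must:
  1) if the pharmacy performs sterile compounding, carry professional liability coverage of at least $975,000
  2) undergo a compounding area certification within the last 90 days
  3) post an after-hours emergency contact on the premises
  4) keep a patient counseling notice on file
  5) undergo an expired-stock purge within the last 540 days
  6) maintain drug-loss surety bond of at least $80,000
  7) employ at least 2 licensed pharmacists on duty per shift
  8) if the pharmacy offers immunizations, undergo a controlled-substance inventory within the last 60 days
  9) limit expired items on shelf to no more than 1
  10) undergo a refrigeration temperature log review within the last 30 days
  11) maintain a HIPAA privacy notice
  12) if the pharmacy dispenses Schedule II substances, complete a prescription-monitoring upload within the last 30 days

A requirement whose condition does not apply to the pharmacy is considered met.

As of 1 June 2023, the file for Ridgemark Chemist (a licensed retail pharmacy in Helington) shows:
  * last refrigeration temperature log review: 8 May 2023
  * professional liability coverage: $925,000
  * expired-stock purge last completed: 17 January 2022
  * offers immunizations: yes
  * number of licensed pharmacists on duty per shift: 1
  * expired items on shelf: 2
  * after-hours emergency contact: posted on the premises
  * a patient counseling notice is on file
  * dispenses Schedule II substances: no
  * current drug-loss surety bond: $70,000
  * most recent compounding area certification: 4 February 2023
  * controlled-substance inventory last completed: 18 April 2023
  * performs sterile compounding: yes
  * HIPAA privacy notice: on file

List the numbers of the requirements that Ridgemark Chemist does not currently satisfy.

1, 2, 6, 7, 9

1. condition 'performs sterile compounding' holds; professional liability coverage $925,000 < $975,000 → not met
2. compounding area certification 117 days ago vs limit 90 → not met
3. after-hours emergency contact present → met
4. patient counseling notice present → met
5. expired-stock purge 500 days ago vs limit 540 → met
6. drug-loss surety bond $70,000 < $80,000 → not met
7. licensed pharmacists on duty per shift 1 < 2 → not met
8. condition 'offers immunizations' holds; controlled-substance inventory 44 days ago vs limit 60 → met
9. expired items on shelf 2 > 1 → not met
10. refrigeration temperature log review 24 days ago vs limit 30 → met
11. HIPAA privacy notice present → met
12. condition 'dispenses Schedule II substances' does not hold → requirement n/a → met
Not met: 1, 2, 6, 7, 9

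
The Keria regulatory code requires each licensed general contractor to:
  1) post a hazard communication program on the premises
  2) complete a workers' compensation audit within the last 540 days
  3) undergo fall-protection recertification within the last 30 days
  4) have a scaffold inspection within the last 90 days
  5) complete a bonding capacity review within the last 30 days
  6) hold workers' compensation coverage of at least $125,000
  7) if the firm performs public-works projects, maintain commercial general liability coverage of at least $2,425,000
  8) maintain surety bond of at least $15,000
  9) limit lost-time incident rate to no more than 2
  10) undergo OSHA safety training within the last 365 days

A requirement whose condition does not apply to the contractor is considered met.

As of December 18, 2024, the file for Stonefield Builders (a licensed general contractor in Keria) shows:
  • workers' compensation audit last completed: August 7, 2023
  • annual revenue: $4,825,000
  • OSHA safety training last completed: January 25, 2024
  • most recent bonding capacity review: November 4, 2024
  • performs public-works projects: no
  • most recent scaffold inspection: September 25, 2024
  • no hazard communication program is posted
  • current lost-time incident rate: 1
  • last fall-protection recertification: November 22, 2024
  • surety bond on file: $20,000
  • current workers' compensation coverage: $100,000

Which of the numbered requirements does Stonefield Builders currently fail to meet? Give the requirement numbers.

1. hazard communication program absent → not met
2. workers' compensation audit 499 days ago vs limit 540 → met
3. fall-protection recertification 26 days ago vs limit 30 → met
4. scaffold inspection 84 days ago vs limit 90 → met
5. bonding capacity review 44 days ago vs limit 30 → not met
6. workers' compensation coverage $100,000 < $125,000 → not met
7. condition 'performs public-works projects' does not hold → requirement n/a → met
8. surety bond $20,000 ≥ $15,000 → met
9. lost-time incident rate 1 ≤ 2 → met
10. OSHA safety training 328 days ago vs limit 365 → met
Not met: 1, 5, 6

1, 5, 6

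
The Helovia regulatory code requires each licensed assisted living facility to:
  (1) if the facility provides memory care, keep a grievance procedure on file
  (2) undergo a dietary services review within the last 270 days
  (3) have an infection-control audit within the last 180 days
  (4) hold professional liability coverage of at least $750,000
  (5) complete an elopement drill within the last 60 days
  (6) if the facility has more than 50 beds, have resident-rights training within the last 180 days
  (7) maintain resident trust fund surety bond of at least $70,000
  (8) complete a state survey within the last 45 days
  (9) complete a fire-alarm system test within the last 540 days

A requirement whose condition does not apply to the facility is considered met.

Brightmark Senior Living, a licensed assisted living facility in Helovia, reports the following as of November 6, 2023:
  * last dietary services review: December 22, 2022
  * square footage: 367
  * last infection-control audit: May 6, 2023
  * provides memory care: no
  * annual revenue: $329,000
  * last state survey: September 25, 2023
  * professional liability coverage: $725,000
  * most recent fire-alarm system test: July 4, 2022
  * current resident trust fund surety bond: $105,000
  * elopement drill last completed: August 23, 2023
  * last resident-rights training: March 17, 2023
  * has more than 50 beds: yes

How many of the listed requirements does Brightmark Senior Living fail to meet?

5

1. condition 'provides memory care' does not hold → requirement n/a → met
2. dietary services review 319 days ago vs limit 270 → not met
3. infection-control audit 184 days ago vs limit 180 → not met
4. professional liability coverage $725,000 < $750,000 → not met
5. elopement drill 75 days ago vs limit 60 → not met
6. condition 'has more than 50 beds' holds; resident-rights training 234 days ago vs limit 180 → not met
7. resident trust fund surety bond $105,000 ≥ $70,000 → met
8. state survey 42 days ago vs limit 45 → met
9. fire-alarm system test 490 days ago vs limit 540 → met
Not met: 5 of 9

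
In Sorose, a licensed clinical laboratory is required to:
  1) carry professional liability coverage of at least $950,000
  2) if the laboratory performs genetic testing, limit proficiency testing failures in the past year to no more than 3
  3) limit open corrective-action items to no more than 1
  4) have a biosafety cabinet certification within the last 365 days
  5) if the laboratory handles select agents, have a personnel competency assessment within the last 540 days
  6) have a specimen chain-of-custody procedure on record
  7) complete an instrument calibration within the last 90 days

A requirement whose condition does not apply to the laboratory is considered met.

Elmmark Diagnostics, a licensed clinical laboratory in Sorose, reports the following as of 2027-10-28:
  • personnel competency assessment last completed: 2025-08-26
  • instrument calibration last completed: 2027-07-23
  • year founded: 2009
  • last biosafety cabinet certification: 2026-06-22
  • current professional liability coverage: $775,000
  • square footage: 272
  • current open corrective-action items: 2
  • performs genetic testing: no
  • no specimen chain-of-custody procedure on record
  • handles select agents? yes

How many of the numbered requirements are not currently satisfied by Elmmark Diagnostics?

1. professional liability coverage $775,000 < $950,000 → not met
2. condition 'performs genetic testing' does not hold → requirement n/a → met
3. open corrective-action items 2 > 1 → not met
4. biosafety cabinet certification 493 days ago vs limit 365 → not met
5. condition 'handles select agents' holds; personnel competency assessment 793 days ago vs limit 540 → not met
6. specimen chain-of-custody procedure absent → not met
7. instrument calibration 97 days ago vs limit 90 → not met
Not met: 6 of 7

6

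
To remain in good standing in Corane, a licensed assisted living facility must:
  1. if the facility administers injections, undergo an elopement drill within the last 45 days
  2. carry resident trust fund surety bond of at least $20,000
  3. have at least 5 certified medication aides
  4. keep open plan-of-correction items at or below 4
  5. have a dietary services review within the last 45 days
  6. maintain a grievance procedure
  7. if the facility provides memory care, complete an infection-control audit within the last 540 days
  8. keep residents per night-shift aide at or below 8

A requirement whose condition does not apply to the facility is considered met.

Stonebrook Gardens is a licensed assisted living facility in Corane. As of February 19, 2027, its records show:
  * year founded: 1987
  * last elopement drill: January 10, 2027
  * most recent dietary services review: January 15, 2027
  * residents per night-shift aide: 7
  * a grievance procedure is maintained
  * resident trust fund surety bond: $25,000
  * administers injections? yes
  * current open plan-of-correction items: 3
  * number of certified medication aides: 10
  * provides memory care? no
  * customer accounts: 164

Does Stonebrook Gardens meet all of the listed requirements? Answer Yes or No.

1. condition 'administers injections' holds; elopement drill 40 days ago vs limit 45 → met
2. resident trust fund surety bond $25,000 ≥ $20,000 → met
3. certified medication aides 10 ≥ 5 → met
4. open plan-of-correction items 3 ≤ 4 → met
5. dietary services review 35 days ago vs limit 45 → met
6. grievance procedure present → met
7. condition 'provides memory care' does not hold → requirement n/a → met
8. residents per night-shift aide 7 ≤ 8 → met
All met.

Yes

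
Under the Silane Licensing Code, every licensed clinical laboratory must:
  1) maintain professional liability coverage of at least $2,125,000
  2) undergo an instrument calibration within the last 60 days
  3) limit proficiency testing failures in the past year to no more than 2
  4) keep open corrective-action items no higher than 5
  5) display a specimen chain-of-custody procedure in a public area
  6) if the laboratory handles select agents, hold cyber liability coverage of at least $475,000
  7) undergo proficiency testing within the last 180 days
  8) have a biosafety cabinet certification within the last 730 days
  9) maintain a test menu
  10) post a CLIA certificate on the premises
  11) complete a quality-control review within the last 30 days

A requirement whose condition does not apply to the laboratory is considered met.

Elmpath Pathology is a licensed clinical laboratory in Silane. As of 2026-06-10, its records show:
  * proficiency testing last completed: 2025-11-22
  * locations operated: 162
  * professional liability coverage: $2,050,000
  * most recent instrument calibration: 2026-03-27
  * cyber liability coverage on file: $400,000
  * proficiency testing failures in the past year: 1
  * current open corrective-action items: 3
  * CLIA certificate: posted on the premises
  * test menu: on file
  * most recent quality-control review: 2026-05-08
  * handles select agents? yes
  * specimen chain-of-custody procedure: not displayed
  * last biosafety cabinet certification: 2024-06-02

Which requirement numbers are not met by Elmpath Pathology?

1, 2, 5, 6, 7, 8, 11

1. professional liability coverage $2,050,000 < $2,125,000 → not met
2. instrument calibration 75 days ago vs limit 60 → not met
3. proficiency testing failures in the past year 1 ≤ 2 → met
4. open corrective-action items 3 ≤ 5 → met
5. specimen chain-of-custody procedure absent → not met
6. condition 'handles select agents' holds; cyber liability coverage $400,000 < $475,000 → not met
7. proficiency testing 200 days ago vs limit 180 → not met
8. biosafety cabinet certification 738 days ago vs limit 730 → not met
9. test menu present → met
10. CLIA certificate present → met
11. quality-control review 33 days ago vs limit 30 → not met
Not met: 1, 2, 5, 6, 7, 8, 11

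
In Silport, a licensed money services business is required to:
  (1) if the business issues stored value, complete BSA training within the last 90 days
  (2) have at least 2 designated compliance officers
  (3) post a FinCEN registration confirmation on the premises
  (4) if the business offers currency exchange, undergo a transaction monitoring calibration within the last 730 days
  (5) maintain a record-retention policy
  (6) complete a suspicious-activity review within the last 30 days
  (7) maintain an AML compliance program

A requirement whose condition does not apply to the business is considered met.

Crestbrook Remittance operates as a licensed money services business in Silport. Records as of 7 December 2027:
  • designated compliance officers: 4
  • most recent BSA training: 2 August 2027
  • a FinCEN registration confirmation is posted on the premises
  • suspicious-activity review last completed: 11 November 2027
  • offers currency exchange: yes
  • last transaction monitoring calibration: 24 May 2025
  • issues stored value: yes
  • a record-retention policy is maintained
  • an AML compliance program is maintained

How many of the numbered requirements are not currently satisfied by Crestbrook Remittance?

2

1. condition 'issues stored value' holds; BSA training 127 days ago vs limit 90 → not met
2. designated compliance officers 4 ≥ 2 → met
3. FinCEN registration confirmation present → met
4. condition 'offers currency exchange' holds; transaction monitoring calibration 927 days ago vs limit 730 → not met
5. record-retention policy present → met
6. suspicious-activity review 26 days ago vs limit 30 → met
7. AML compliance program present → met
Not met: 2 of 7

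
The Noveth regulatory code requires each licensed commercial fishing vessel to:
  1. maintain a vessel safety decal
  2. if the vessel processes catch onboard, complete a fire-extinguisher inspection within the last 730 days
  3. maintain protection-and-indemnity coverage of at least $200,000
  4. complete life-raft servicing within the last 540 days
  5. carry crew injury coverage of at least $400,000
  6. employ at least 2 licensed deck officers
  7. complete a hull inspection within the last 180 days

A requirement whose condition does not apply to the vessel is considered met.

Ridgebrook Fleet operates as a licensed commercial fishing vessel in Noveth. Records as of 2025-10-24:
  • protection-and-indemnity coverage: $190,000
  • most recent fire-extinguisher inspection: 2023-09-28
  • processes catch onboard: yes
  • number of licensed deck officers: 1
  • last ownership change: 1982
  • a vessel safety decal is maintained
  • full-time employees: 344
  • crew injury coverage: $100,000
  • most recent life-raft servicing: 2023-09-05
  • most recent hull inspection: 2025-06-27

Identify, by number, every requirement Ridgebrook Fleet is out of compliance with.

1. vessel safety decal present → met
2. condition 'processes catch onboard' holds; fire-extinguisher inspection 757 days ago vs limit 730 → not met
3. protection-and-indemnity coverage $190,000 < $200,000 → not met
4. life-raft servicing 780 days ago vs limit 540 → not met
5. crew injury coverage $100,000 < $400,000 → not met
6. licensed deck officers 1 < 2 → not met
7. hull inspection 119 days ago vs limit 180 → met
Not met: 2, 3, 4, 5, 6

2, 3, 4, 5, 6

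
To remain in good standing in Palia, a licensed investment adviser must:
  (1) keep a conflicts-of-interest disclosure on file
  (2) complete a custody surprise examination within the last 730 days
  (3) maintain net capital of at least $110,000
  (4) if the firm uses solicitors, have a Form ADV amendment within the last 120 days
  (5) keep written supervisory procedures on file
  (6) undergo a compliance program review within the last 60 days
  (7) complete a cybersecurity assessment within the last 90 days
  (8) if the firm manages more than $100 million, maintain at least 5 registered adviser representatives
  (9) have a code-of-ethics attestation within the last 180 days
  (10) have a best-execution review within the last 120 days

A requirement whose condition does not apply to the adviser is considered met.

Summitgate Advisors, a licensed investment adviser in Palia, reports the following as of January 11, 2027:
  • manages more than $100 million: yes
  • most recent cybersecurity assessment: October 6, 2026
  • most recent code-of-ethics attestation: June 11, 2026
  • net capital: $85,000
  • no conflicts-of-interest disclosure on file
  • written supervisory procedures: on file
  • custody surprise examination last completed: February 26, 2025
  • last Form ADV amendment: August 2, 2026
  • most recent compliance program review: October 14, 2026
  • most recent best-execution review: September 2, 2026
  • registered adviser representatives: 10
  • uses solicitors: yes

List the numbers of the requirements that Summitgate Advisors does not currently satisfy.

1. conflicts-of-interest disclosure absent → not met
2. custody surprise examination 684 days ago vs limit 730 → met
3. net capital $85,000 < $110,000 → not met
4. condition 'uses solicitors' holds; Form ADV amendment 162 days ago vs limit 120 → not met
5. written supervisory procedures present → met
6. compliance program review 89 days ago vs limit 60 → not met
7. cybersecurity assessment 97 days ago vs limit 90 → not met
8. condition 'manages more than $100 million' holds; registered adviser representatives 10 ≥ 5 → met
9. code-of-ethics attestation 214 days ago vs limit 180 → not met
10. best-execution review 131 days ago vs limit 120 → not met
Not met: 1, 3, 4, 6, 7, 9, 10

1, 3, 4, 6, 7, 9, 10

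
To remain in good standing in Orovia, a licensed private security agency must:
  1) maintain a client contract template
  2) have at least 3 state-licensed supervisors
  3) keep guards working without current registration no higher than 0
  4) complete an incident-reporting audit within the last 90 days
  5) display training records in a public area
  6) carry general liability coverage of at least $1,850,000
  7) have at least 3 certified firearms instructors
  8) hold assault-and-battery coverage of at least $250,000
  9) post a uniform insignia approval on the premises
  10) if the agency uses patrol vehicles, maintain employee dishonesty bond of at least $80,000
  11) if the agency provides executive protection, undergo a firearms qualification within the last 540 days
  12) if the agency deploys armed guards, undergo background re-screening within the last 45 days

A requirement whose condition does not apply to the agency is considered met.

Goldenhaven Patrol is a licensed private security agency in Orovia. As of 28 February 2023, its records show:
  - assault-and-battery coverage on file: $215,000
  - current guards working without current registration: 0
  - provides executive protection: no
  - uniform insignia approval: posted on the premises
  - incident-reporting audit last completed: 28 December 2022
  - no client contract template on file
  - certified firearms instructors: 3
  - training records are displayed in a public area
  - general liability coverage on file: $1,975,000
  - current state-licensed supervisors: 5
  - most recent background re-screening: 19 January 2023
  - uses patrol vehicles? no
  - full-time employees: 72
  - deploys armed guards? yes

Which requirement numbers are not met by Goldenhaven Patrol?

1. client contract template absent → not met
2. state-licensed supervisors 5 ≥ 3 → met
3. guards working without current registration 0 ≤ 0 → met
4. incident-reporting audit 62 days ago vs limit 90 → met
5. training records present → met
6. general liability coverage $1,975,000 ≥ $1,850,000 → met
7. certified firearms instructors 3 ≥ 3 → met
8. assault-and-battery coverage $215,000 < $250,000 → not met
9. uniform insignia approval present → met
10. condition 'uses patrol vehicles' does not hold → requirement n/a → met
11. condition 'provides executive protection' does not hold → requirement n/a → met
12. condition 'deploys armed guards' holds; background re-screening 40 days ago vs limit 45 → met
Not met: 1, 8

1, 8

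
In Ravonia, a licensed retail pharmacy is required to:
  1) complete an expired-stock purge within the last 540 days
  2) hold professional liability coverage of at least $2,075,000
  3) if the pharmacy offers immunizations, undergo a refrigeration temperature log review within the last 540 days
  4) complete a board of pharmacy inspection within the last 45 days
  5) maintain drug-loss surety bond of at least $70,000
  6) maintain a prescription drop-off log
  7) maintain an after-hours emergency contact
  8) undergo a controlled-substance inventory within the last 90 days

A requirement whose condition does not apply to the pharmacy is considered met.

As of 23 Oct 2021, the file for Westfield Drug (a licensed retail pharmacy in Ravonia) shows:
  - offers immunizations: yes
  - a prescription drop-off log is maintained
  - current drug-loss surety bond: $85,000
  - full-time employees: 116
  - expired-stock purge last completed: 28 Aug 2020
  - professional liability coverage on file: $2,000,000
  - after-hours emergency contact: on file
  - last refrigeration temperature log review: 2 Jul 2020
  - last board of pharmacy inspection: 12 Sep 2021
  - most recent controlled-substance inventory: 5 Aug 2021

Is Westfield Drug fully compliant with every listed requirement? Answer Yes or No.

1. expired-stock purge 421 days ago vs limit 540 → met
2. professional liability coverage $2,000,000 < $2,075,000 → not met
3. condition 'offers immunizations' holds; refrigeration temperature log review 478 days ago vs limit 540 → met
4. board of pharmacy inspection 41 days ago vs limit 45 → met
5. drug-loss surety bond $85,000 ≥ $70,000 → met
6. prescription drop-off log present → met
7. after-hours emergency contact present → met
8. controlled-substance inventory 79 days ago vs limit 90 → met
Not met: 2

No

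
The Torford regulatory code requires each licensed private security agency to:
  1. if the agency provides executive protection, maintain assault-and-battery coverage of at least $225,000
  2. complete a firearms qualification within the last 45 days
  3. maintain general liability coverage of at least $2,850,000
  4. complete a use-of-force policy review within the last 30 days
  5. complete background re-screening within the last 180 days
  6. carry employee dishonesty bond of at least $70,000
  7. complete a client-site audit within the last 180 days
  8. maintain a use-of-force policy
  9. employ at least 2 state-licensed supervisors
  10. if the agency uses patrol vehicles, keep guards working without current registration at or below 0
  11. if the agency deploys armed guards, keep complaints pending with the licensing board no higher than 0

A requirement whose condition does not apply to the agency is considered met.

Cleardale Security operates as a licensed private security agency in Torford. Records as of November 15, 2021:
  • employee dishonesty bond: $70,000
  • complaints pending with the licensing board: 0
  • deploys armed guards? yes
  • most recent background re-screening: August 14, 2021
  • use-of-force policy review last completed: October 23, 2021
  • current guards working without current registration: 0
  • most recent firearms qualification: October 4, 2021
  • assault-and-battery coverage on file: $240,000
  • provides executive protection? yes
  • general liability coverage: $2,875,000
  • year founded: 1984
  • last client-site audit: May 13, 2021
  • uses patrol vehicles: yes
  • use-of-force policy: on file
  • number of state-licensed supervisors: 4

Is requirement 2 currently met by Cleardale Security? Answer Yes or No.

2. firearms qualification 42 days ago vs limit 45 → met

Yes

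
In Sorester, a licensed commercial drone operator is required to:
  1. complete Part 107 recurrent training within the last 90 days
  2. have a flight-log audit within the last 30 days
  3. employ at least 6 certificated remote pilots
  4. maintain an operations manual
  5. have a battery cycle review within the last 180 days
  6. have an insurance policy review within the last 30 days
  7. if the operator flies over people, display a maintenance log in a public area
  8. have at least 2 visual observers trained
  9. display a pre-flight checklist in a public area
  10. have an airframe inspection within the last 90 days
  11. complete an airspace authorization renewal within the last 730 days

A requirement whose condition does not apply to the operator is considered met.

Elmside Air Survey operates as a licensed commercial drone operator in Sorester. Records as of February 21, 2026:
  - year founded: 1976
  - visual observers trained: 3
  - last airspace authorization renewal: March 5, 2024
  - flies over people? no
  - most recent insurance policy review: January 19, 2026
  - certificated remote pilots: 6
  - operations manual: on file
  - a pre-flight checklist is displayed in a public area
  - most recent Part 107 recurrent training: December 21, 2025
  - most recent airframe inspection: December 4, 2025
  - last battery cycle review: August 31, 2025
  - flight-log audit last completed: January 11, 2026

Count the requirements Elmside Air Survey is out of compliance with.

2

1. Part 107 recurrent training 62 days ago vs limit 90 → met
2. flight-log audit 41 days ago vs limit 30 → not met
3. certificated remote pilots 6 ≥ 6 → met
4. operations manual present → met
5. battery cycle review 174 days ago vs limit 180 → met
6. insurance policy review 33 days ago vs limit 30 → not met
7. condition 'flies over people' does not hold → requirement n/a → met
8. visual observers trained 3 ≥ 2 → met
9. pre-flight checklist present → met
10. airframe inspection 79 days ago vs limit 90 → met
11. airspace authorization renewal 718 days ago vs limit 730 → met
Not met: 2 of 11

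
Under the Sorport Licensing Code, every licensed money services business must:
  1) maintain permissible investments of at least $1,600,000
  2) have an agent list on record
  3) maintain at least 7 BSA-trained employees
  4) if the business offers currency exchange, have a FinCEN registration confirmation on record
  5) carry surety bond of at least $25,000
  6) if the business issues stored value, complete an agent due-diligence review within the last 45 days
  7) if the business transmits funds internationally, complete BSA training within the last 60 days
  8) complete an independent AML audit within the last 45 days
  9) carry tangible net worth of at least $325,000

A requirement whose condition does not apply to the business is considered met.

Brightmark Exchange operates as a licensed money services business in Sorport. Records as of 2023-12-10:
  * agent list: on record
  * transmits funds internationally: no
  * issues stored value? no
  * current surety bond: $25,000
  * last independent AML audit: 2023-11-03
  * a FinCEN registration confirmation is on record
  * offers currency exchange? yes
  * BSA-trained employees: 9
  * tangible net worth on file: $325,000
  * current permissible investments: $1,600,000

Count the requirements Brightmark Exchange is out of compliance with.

0

1. permissible investments $1,600,000 ≥ $1,600,000 → met
2. agent list present → met
3. BSA-trained employees 9 ≥ 7 → met
4. condition 'offers currency exchange' holds; FinCEN registration confirmation present → met
5. surety bond $25,000 ≥ $25,000 → met
6. condition 'issues stored value' does not hold → requirement n/a → met
7. condition 'transmits funds internationally' does not hold → requirement n/a → met
8. independent AML audit 37 days ago vs limit 45 → met
9. tangible net worth $325,000 ≥ $325,000 → met
Not met: 0 of 9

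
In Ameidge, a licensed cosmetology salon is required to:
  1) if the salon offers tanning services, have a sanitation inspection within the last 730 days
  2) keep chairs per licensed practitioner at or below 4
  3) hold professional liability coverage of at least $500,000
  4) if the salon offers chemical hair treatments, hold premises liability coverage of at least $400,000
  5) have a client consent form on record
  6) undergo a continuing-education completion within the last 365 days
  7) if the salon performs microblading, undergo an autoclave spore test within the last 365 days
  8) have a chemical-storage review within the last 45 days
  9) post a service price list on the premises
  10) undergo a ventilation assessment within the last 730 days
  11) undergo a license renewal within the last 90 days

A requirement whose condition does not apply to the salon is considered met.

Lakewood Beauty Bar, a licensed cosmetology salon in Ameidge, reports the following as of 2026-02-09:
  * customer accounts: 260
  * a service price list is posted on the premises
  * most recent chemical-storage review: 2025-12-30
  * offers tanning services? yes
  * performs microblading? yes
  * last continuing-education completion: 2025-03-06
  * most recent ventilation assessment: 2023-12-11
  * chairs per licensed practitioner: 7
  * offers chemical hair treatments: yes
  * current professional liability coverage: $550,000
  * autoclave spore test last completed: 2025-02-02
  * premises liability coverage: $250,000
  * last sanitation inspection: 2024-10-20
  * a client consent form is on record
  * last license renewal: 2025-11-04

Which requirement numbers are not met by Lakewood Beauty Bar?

1. condition 'offers tanning services' holds; sanitation inspection 477 days ago vs limit 730 → met
2. chairs per licensed practitioner 7 > 4 → not met
3. professional liability coverage $550,000 ≥ $500,000 → met
4. condition 'offers chemical hair treatments' holds; premises liability coverage $250,000 < $400,000 → not met
5. client consent form present → met
6. continuing-education completion 340 days ago vs limit 365 → met
7. condition 'performs microblading' holds; autoclave spore test 372 days ago vs limit 365 → not met
8. chemical-storage review 41 days ago vs limit 45 → met
9. service price list present → met
10. ventilation assessment 791 days ago vs limit 730 → not met
11. license renewal 97 days ago vs limit 90 → not met
Not met: 2, 4, 7, 10, 11

2, 4, 7, 10, 11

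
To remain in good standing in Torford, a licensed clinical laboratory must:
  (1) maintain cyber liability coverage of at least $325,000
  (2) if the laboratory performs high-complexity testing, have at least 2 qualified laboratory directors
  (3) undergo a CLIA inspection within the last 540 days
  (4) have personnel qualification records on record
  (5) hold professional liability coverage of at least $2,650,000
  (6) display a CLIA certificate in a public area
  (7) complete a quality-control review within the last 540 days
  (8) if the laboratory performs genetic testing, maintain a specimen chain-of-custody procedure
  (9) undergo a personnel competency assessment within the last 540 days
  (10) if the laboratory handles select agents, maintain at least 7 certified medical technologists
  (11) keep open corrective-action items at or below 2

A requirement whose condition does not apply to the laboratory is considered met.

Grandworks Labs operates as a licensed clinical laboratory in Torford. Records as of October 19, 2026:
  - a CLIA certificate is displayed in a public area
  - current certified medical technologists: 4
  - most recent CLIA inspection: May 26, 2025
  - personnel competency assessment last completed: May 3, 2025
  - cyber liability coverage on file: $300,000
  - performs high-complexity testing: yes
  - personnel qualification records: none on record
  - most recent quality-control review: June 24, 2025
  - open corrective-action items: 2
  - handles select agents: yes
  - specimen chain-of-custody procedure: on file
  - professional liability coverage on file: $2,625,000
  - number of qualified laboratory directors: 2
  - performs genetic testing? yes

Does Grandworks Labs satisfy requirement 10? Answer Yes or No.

10. condition 'handles select agents' holds; certified medical technologists 4 < 7 → not met

No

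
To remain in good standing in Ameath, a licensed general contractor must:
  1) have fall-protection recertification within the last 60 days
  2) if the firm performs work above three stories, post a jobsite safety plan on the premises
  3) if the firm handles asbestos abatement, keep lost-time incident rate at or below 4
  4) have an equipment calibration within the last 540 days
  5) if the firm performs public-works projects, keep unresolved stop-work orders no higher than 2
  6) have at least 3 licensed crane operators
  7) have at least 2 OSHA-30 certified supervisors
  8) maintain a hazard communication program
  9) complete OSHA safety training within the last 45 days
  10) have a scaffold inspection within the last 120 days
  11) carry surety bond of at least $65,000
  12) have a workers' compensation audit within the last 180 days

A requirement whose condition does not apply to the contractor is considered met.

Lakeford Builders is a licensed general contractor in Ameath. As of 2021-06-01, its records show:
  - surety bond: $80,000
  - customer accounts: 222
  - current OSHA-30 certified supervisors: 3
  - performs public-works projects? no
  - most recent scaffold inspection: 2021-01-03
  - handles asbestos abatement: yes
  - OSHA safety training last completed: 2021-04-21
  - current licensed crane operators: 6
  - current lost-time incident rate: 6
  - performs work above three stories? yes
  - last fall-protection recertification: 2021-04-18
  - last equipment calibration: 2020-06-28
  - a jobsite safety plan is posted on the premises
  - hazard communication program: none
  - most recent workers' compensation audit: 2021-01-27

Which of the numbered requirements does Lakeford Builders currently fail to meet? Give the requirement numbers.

3, 8, 10

1. fall-protection recertification 44 days ago vs limit 60 → met
2. condition 'performs work above three stories' holds; jobsite safety plan present → met
3. condition 'handles asbestos abatement' holds; lost-time incident rate 6 > 4 → not met
4. equipment calibration 338 days ago vs limit 540 → met
5. condition 'performs public-works projects' does not hold → requirement n/a → met
6. licensed crane operators 6 ≥ 3 → met
7. OSHA-30 certified supervisors 3 ≥ 2 → met
8. hazard communication program absent → not met
9. OSHA safety training 41 days ago vs limit 45 → met
10. scaffold inspection 149 days ago vs limit 120 → not met
11. surety bond $80,000 ≥ $65,000 → met
12. workers' compensation audit 125 days ago vs limit 180 → met
Not met: 3, 8, 10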